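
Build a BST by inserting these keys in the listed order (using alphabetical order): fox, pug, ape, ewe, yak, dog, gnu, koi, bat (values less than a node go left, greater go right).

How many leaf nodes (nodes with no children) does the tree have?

3

Resulting structure (node: left, right):
  fox: L=ape, R=pug
  pug: L=gnu, R=yak
  ape: L=–, R=ewe
  ewe: L=dog, R=–
  yak: L=–, R=–
  dog: L=bat, R=–
  gnu: L=–, R=koi
  koi: L=–, R=–
  bat: L=–, R=–

Leaves: bat, koi, yak — 3 in total.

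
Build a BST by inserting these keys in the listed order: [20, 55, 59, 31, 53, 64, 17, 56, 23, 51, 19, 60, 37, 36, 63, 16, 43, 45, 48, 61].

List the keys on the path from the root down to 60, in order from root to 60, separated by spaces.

Resulting structure (node: left, right):
  20: L=17, R=55
  55: L=31, R=59
  59: L=56, R=64
  31: L=23, R=53
  53: L=51, R=–
  64: L=60, R=–
  17: L=16, R=19
  56: L=–, R=–
  23: L=–, R=–
  51: L=37, R=–
  19: L=–, R=–
  60: L=–, R=63
  37: L=36, R=43
  36: L=–, R=–
  63: L=61, R=–
  16: L=–, R=–
  43: L=–, R=45
  45: L=–, R=48
  48: L=–, R=–
  61: L=–, R=–

20 55 59 64 60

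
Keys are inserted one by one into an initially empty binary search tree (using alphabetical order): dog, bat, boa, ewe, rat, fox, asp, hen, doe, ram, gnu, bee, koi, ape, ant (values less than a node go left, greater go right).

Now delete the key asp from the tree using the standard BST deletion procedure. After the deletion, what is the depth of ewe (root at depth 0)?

Insert dog: tree is empty, so dog becomes the root.
Insert bat: bat < dog → go left. Place as left child of dog.
Insert boa: boa < dog → go left; boa > bat → go right. Place as right child of bat.
Insert ewe: ewe > dog → go right. Place as right child of dog.
Insert rat: rat > dog → go right; rat > ewe → go right. Place as right child of ewe.
Insert fox: fox > dog → go right; fox > ewe → go right; fox < rat → go left. Place as left child of rat.
Insert asp: asp < dog → go left; asp < bat → go left. Place as left child of bat.
Insert hen: hen > dog → go right; hen > ewe → go right; hen < rat → go left; hen > fox → go right. Place as right child of fox.
Insert doe: doe < dog → go left; doe > bat → go right; doe > boa → go right. Place as right child of boa.
Insert ram: ram > dog → go right; ram > ewe → go right; ram < rat → go left; ram > fox → go right; ram > hen → go right. Place as right child of hen.
Insert gnu: gnu > dog → go right; gnu > ewe → go right; gnu < rat → go left; gnu > fox → go right; gnu < hen → go left. Place as left child of hen.
Insert bee: bee < dog → go left; bee > bat → go right; bee < boa → go left. Place as left child of boa.
Insert koi: koi > dog → go right; koi > ewe → go right; koi < rat → go left; koi > fox → go right; koi > hen → go right; koi < ram → go left. Place as left child of ram.
Insert ape: ape < dog → go left; ape < bat → go left; ape < asp → go left. Place as left child of asp.
Insert ant: ant < dog → go left; ant < bat → go left; ant < asp → go left; ant < ape → go left. Place as left child of ape.

Delete asp (at most one child — splice it out).
After deletion, path to ewe: dog → ewe.

1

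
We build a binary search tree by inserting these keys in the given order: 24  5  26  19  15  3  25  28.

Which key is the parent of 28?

26

24: root
5: left child of 24 (depth 1)
26: right child of 24 (depth 1)
19: right child of 5 (depth 2)
15: left child of 19 (depth 3)
3: left child of 5 (depth 2)
25: left child of 26 (depth 2)
28: right child of 26 (depth 2)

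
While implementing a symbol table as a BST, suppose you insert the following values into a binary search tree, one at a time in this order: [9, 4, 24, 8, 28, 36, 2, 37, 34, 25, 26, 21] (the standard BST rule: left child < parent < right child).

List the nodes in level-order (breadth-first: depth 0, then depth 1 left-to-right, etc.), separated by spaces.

Insert 9: tree is empty, so 9 becomes the root.
Insert 4: 4 < 9 → go left. Place as left child of 9.
Insert 24: 24 > 9 → go right. Place as right child of 9.
Insert 8: 8 < 9 → go left; 8 > 4 → go right. Place as right child of 4.
Insert 28: 28 > 9 → go right; 28 > 24 → go right. Place as right child of 24.
Insert 36: 36 > 9 → go right; 36 > 24 → go right; 36 > 28 → go right. Place as right child of 28.
Insert 2: 2 < 9 → go left; 2 < 4 → go left. Place as left child of 4.
Insert 37: 37 > 9 → go right; 37 > 24 → go right; 37 > 28 → go right; 37 > 36 → go right. Place as right child of 36.
Insert 34: 34 > 9 → go right; 34 > 24 → go right; 34 > 28 → go right; 34 < 36 → go left. Place as left child of 36.
Insert 25: 25 > 9 → go right; 25 > 24 → go right; 25 < 28 → go left. Place as left child of 28.
Insert 26: 26 > 9 → go right; 26 > 24 → go right; 26 < 28 → go left; 26 > 25 → go right. Place as right child of 25.
Insert 21: 21 > 9 → go right; 21 < 24 → go left. Place as left child of 24.

9 4 24 2 8 21 28 25 36 26 34 37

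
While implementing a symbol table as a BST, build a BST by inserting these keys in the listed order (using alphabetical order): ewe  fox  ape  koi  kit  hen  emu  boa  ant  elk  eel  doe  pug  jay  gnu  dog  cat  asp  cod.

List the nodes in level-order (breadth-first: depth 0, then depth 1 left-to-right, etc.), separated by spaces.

ewe ape fox ant emu koi boa kit pug asp elk hen eel gnu jay doe cat dog cod

Resulting structure (node: left, right):
  ewe: L=ape, R=fox
  fox: L=–, R=koi
  ape: L=ant, R=emu
  koi: L=kit, R=pug
  kit: L=hen, R=–
  hen: L=gnu, R=jay
  emu: L=boa, R=–
  boa: L=asp, R=elk
  ant: L=–, R=–
  elk: L=eel, R=–
  eel: L=doe, R=–
  doe: L=cat, R=dog
  pug: L=–, R=–
  jay: L=–, R=–
  gnu: L=–, R=–
  dog: L=–, R=–
  cat: L=–, R=cod
  asp: L=–, R=–
  cod: L=–, R=–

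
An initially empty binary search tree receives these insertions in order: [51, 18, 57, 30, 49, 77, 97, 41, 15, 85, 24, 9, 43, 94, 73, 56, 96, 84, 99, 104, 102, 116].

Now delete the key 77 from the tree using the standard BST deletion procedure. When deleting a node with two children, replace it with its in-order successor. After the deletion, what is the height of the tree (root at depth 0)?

Insert 51: tree is empty, so 51 becomes the root.
Insert 18: 18 < 51 → go left. Place as left child of 51.
Insert 57: 57 > 51 → go right. Place as right child of 51.
Insert 30: 30 < 51 → go left; 30 > 18 → go right. Place as right child of 18.
Insert 49: 49 < 51 → go left; 49 > 18 → go right; 49 > 30 → go right. Place as right child of 30.
Insert 77: 77 > 51 → go right; 77 > 57 → go right. Place as right child of 57.
Insert 97: 97 > 51 → go right; 97 > 57 → go right; 97 > 77 → go right. Place as right child of 77.
Insert 41: 41 < 51 → go left; 41 > 18 → go right; 41 > 30 → go right; 41 < 49 → go left. Place as left child of 49.
Insert 15: 15 < 51 → go left; 15 < 18 → go left. Place as left child of 18.
Insert 85: 85 > 51 → go right; 85 > 57 → go right; 85 > 77 → go right; 85 < 97 → go left. Place as left child of 97.
Insert 24: 24 < 51 → go left; 24 > 18 → go right; 24 < 30 → go left. Place as left child of 30.
Insert 9: 9 < 51 → go left; 9 < 18 → go left; 9 < 15 → go left. Place as left child of 15.
Insert 43: 43 < 51 → go left; 43 > 18 → go right; 43 > 30 → go right; 43 < 49 → go left; 43 > 41 → go right. Place as right child of 41.
Insert 94: 94 > 51 → go right; 94 > 57 → go right; 94 > 77 → go right; 94 < 97 → go left; 94 > 85 → go right. Place as right child of 85.
Insert 73: 73 > 51 → go right; 73 > 57 → go right; 73 < 77 → go left. Place as left child of 77.
Insert 56: 56 > 51 → go right; 56 < 57 → go left. Place as left child of 57.
Insert 96: 96 > 51 → go right; 96 > 57 → go right; 96 > 77 → go right; 96 < 97 → go left; 96 > 85 → go right; 96 > 94 → go right. Place as right child of 94.
Insert 84: 84 > 51 → go right; 84 > 57 → go right; 84 > 77 → go right; 84 < 97 → go left; 84 < 85 → go left. Place as left child of 85.
Insert 99: 99 > 51 → go right; 99 > 57 → go right; 99 > 77 → go right; 99 > 97 → go right. Place as right child of 97.
Insert 104: 104 > 51 → go right; 104 > 57 → go right; 104 > 77 → go right; 104 > 97 → go right; 104 > 99 → go right. Place as right child of 99.
Insert 102: 102 > 51 → go right; 102 > 57 → go right; 102 > 77 → go right; 102 > 97 → go right; 102 > 99 → go right; 102 < 104 → go left. Place as left child of 104.
Insert 116: 116 > 51 → go right; 116 > 57 → go right; 116 > 77 → go right; 116 > 97 → go right; 116 > 99 → go right; 116 > 104 → go right. Place as right child of 104.

Delete 77 (two children — replace with in-order successor).
After deletion, deepest node is 96 at depth 6.

6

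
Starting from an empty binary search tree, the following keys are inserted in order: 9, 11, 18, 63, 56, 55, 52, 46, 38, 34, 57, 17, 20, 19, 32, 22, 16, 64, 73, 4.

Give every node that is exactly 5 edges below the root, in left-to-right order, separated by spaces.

55 57 73

Resulting structure (node: left, right):
  9: L=4, R=11
  11: L=–, R=18
  18: L=17, R=63
  63: L=56, R=64
  56: L=55, R=57
  55: L=52, R=–
  52: L=46, R=–
  46: L=38, R=–
  38: L=34, R=–
  34: L=20, R=–
  57: L=–, R=–
  17: L=16, R=–
  20: L=19, R=32
  19: L=–, R=–
  32: L=22, R=–
  22: L=–, R=–
  16: L=–, R=–
  64: L=–, R=73
  73: L=–, R=–
  4: L=–, R=–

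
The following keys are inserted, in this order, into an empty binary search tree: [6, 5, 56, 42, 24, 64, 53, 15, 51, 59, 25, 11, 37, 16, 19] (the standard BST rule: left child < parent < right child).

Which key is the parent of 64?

56

Insert 6: tree is empty, so 6 becomes the root.
Insert 5: 5 < 6 → go left. Place as left child of 6.
Insert 56: 56 > 6 → go right. Place as right child of 6.
Insert 42: 42 > 6 → go right; 42 < 56 → go left. Place as left child of 56.
Insert 24: 24 > 6 → go right; 24 < 56 → go left; 24 < 42 → go left. Place as left child of 42.
Insert 64: 64 > 6 → go right; 64 > 56 → go right. Place as right child of 56.
Insert 53: 53 > 6 → go right; 53 < 56 → go left; 53 > 42 → go right. Place as right child of 42.
Insert 15: 15 > 6 → go right; 15 < 56 → go left; 15 < 42 → go left; 15 < 24 → go left. Place as left child of 24.
Insert 51: 51 > 6 → go right; 51 < 56 → go left; 51 > 42 → go right; 51 < 53 → go left. Place as left child of 53.
Insert 59: 59 > 6 → go right; 59 > 56 → go right; 59 < 64 → go left. Place as left child of 64.
Insert 25: 25 > 6 → go right; 25 < 56 → go left; 25 < 42 → go left; 25 > 24 → go right. Place as right child of 24.
Insert 11: 11 > 6 → go right; 11 < 56 → go left; 11 < 42 → go left; 11 < 24 → go left; 11 < 15 → go left. Place as left child of 15.
Insert 37: 37 > 6 → go right; 37 < 56 → go left; 37 < 42 → go left; 37 > 24 → go right; 37 > 25 → go right. Place as right child of 25.
Insert 16: 16 > 6 → go right; 16 < 56 → go left; 16 < 42 → go left; 16 < 24 → go left; 16 > 15 → go right. Place as right child of 15.
Insert 19: 19 > 6 → go right; 19 < 56 → go left; 19 < 42 → go left; 19 < 24 → go left; 19 > 15 → go right; 19 > 16 → go right. Place as right child of 16.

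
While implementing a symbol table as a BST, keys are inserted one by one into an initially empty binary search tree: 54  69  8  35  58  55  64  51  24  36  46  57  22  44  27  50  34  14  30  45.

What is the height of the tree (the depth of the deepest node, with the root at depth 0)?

Resulting structure (node: left, right):
  54: L=8, R=69
  69: L=58, R=–
  8: L=–, R=35
  35: L=24, R=51
  58: L=55, R=64
  55: L=–, R=57
  64: L=–, R=–
  51: L=36, R=–
  24: L=22, R=27
  36: L=–, R=46
  46: L=44, R=50
  57: L=–, R=–
  22: L=14, R=–
  44: L=–, R=45
  27: L=–, R=34
  50: L=–, R=–
  34: L=30, R=–
  14: L=–, R=–
  30: L=–, R=–
  45: L=–, R=–

The deepest node is 45 at depth 7.

7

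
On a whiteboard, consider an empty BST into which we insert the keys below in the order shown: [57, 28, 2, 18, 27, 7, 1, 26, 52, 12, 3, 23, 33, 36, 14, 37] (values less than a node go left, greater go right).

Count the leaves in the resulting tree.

57: root
28: left child of 57 (depth 1)
2: left child of 28 (depth 2)
18: right child of 2 (depth 3)
27: right child of 18 (depth 4)
7: left child of 18 (depth 4)
1: left child of 2 (depth 3)
26: left child of 27 (depth 5)
52: right child of 28 (depth 2)
12: right child of 7 (depth 5)
3: left child of 7 (depth 5)
23: left child of 26 (depth 6)
33: left child of 52 (depth 3)
36: right child of 33 (depth 4)
14: right child of 12 (depth 6)
37: right child of 36 (depth 5)

Leaves: 1, 3, 14, 23, 37 — 5 in total.

5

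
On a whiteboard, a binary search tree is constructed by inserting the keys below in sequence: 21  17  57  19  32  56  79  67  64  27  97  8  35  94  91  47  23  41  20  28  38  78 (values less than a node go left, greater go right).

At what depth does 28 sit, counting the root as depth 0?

Resulting structure (node: left, right):
  21: L=17, R=57
  17: L=8, R=19
  57: L=32, R=79
  19: L=–, R=20
  32: L=27, R=56
  56: L=35, R=–
  79: L=67, R=97
  67: L=64, R=78
  64: L=–, R=–
  27: L=23, R=28
  97: L=94, R=–
  8: L=–, R=–
  35: L=–, R=47
  94: L=91, R=–
  91: L=–, R=–
  47: L=41, R=–
  23: L=–, R=–
  41: L=38, R=–
  20: L=–, R=–
  28: L=–, R=–
  38: L=–, R=–
  78: L=–, R=–

Path to 28: 21 → 57 → 32 → 27 → 28, which is 4 edges.

4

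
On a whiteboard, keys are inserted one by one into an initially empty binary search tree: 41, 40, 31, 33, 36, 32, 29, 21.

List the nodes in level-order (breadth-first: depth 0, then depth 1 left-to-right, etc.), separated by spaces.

Resulting structure (node: left, right):
  41: L=40, R=–
  40: L=31, R=–
  31: L=29, R=33
  33: L=32, R=36
  36: L=–, R=–
  32: L=–, R=–
  29: L=21, R=–
  21: L=–, R=–

41 40 31 29 33 21 32 36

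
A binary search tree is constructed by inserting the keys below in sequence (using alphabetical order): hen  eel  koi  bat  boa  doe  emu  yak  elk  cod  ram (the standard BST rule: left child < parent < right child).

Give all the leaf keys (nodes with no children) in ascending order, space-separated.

hen: root
eel: left child of hen (depth 1)
koi: right child of hen (depth 1)
bat: left child of eel (depth 2)
boa: right child of bat (depth 3)
doe: right child of boa (depth 4)
emu: right child of eel (depth 2)
yak: right child of koi (depth 2)
elk: left child of emu (depth 3)
cod: left child of doe (depth 5)
ram: left child of yak (depth 3)

cod elk ram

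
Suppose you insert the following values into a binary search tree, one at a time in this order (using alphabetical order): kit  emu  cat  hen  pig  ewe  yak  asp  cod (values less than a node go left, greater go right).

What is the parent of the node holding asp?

Resulting structure (node: left, right):
  kit: L=emu, R=pig
  emu: L=cat, R=hen
  cat: L=asp, R=cod
  hen: L=ewe, R=–
  pig: L=–, R=yak
  ewe: L=–, R=–
  yak: L=–, R=–
  asp: L=–, R=–
  cod: L=–, R=–

cat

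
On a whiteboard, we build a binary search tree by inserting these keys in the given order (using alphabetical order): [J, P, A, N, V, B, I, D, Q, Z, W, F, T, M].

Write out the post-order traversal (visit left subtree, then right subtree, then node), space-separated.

Insert J: tree is empty, so J becomes the root.
Insert P: P > J → go right. Place as right child of J.
Insert A: A < J → go left. Place as left child of J.
Insert N: N > J → go right; N < P → go left. Place as left child of P.
Insert V: V > J → go right; V > P → go right. Place as right child of P.
Insert B: B < J → go left; B > A → go right. Place as right child of A.
Insert I: I < J → go left; I > A → go right; I > B → go right. Place as right child of B.
Insert D: D < J → go left; D > A → go right; D > B → go right; D < I → go left. Place as left child of I.
Insert Q: Q > J → go right; Q > P → go right; Q < V → go left. Place as left child of V.
Insert Z: Z > J → go right; Z > P → go right; Z > V → go right. Place as right child of V.
Insert W: W > J → go right; W > P → go right; W > V → go right; W < Z → go left. Place as left child of Z.
Insert F: F < J → go left; F > A → go right; F > B → go right; F < I → go left; F > D → go right. Place as right child of D.
Insert T: T > J → go right; T > P → go right; T < V → go left; T > Q → go right. Place as right child of Q.
Insert M: M > J → go right; M < P → go left; M < N → go left. Place as left child of N.

F D I B A M N T Q W Z V P J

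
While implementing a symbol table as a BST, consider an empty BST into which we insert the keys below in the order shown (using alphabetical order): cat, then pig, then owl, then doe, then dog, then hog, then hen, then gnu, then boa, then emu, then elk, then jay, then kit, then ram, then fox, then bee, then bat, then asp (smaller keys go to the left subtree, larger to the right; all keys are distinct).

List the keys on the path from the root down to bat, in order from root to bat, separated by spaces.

cat: root
pig: right child of cat (depth 1)
owl: left child of pig (depth 2)
doe: left child of owl (depth 3)
dog: right child of doe (depth 4)
hog: right child of dog (depth 5)
hen: left child of hog (depth 6)
gnu: left child of hen (depth 7)
boa: left child of cat (depth 1)
emu: left child of gnu (depth 8)
elk: left child of emu (depth 9)
jay: right child of hog (depth 6)
kit: right child of jay (depth 7)
ram: right child of pig (depth 2)
fox: right child of emu (depth 9)
bee: left child of boa (depth 2)
bat: left child of bee (depth 3)
asp: left child of bat (depth 4)

cat boa bee bat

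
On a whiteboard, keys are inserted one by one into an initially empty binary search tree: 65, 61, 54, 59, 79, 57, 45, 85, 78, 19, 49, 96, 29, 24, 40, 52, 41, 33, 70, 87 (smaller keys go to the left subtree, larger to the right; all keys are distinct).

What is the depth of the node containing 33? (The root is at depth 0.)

7

Resulting structure (node: left, right):
  65: L=61, R=79
  61: L=54, R=–
  54: L=45, R=59
  59: L=57, R=–
  79: L=78, R=85
  57: L=–, R=–
  45: L=19, R=49
  85: L=–, R=96
  78: L=70, R=–
  19: L=–, R=29
  49: L=–, R=52
  96: L=87, R=–
  29: L=24, R=40
  24: L=–, R=–
  40: L=33, R=41
  52: L=–, R=–
  41: L=–, R=–
  33: L=–, R=–
  70: L=–, R=–
  87: L=–, R=–

Path to 33: 65 → 61 → 54 → 45 → 19 → 29 → 40 → 33, which is 7 edges.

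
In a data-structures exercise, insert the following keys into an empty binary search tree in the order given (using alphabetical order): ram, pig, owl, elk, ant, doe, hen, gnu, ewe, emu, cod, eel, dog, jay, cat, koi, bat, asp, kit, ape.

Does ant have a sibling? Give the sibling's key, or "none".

hen

Insert ram: tree is empty, so ram becomes the root.
Insert pig: pig < ram → go left. Place as left child of ram.
Insert owl: owl < ram → go left; owl < pig → go left. Place as left child of pig.
Insert elk: elk < ram → go left; elk < pig → go left; elk < owl → go left. Place as left child of owl.
Insert ant: ant < ram → go left; ant < pig → go left; ant < owl → go left; ant < elk → go left. Place as left child of elk.
Insert doe: doe < ram → go left; doe < pig → go left; doe < owl → go left; doe < elk → go left; doe > ant → go right. Place as right child of ant.
Insert hen: hen < ram → go left; hen < pig → go left; hen < owl → go left; hen > elk → go right. Place as right child of elk.
Insert gnu: gnu < ram → go left; gnu < pig → go left; gnu < owl → go left; gnu > elk → go right; gnu < hen → go left. Place as left child of hen.
Insert ewe: ewe < ram → go left; ewe < pig → go left; ewe < owl → go left; ewe > elk → go right; ewe < hen → go left; ewe < gnu → go left. Place as left child of gnu.
Insert emu: emu < ram → go left; emu < pig → go left; emu < owl → go left; emu > elk → go right; emu < hen → go left; emu < gnu → go left; emu < ewe → go left. Place as left child of ewe.
Insert cod: cod < ram → go left; cod < pig → go left; cod < owl → go left; cod < elk → go left; cod > ant → go right; cod < doe → go left. Place as left child of doe.
Insert eel: eel < ram → go left; eel < pig → go left; eel < owl → go left; eel < elk → go left; eel > ant → go right; eel > doe → go right. Place as right child of doe.
Insert dog: dog < ram → go left; dog < pig → go left; dog < owl → go left; dog < elk → go left; dog > ant → go right; dog > doe → go right; dog < eel → go left. Place as left child of eel.
Insert jay: jay < ram → go left; jay < pig → go left; jay < owl → go left; jay > elk → go right; jay > hen → go right. Place as right child of hen.
Insert cat: cat < ram → go left; cat < pig → go left; cat < owl → go left; cat < elk → go left; cat > ant → go right; cat < doe → go left; cat < cod → go left. Place as left child of cod.
Insert koi: koi < ram → go left; koi < pig → go left; koi < owl → go left; koi > elk → go right; koi > hen → go right; koi > jay → go right. Place as right child of jay.
Insert bat: bat < ram → go left; bat < pig → go left; bat < owl → go left; bat < elk → go left; bat > ant → go right; bat < doe → go left; bat < cod → go left; bat < cat → go left. Place as left child of cat.
Insert asp: asp < ram → go left; asp < pig → go left; asp < owl → go left; asp < elk → go left; asp > ant → go right; asp < doe → go left; asp < cod → go left; asp < cat → go left; asp < bat → go left. Place as left child of bat.
Insert kit: kit < ram → go left; kit < pig → go left; kit < owl → go left; kit > elk → go right; kit > hen → go right; kit > jay → go right; kit < koi → go left. Place as left child of koi.
Insert ape: ape < ram → go left; ape < pig → go left; ape < owl → go left; ape < elk → go left; ape > ant → go right; ape < doe → go left; ape < cod → go left; ape < cat → go left; ape < bat → go left; ape < asp → go left. Place as left child of asp.

ant's parent is elk; the other child of elk is hen.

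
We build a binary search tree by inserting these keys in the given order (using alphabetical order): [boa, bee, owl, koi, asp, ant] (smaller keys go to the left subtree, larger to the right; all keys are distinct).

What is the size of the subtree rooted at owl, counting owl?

2

boa: root
bee: left child of boa (depth 1)
owl: right child of boa (depth 1)
koi: left child of owl (depth 2)
asp: left child of bee (depth 2)
ant: left child of asp (depth 3)

Subtree rooted at owl contains: owl, koi — 2 nodes.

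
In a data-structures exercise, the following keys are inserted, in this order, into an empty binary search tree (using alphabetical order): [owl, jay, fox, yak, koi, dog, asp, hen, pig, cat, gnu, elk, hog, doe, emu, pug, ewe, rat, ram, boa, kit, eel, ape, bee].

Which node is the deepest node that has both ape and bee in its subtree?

Resulting structure (node: left, right):
  owl: L=jay, R=yak
  jay: L=fox, R=koi
  fox: L=dog, R=hen
  yak: L=pig, R=–
  koi: L=kit, R=–
  dog: L=asp, R=elk
  asp: L=ape, R=cat
  hen: L=gnu, R=hog
  pig: L=–, R=pug
  cat: L=boa, R=doe
  gnu: L=–, R=–
  elk: L=eel, R=emu
  hog: L=–, R=–
  doe: L=–, R=–
  emu: L=–, R=ewe
  pug: L=–, R=rat
  ewe: L=–, R=–
  rat: L=ram, R=–
  ram: L=–, R=–
  boa: L=bee, R=–
  kit: L=–, R=–
  eel: L=–, R=–
  ape: L=–, R=–
  bee: L=–, R=–

Path to ape: owl → jay → fox → dog → asp → ape
Path to bee: owl → jay → fox → dog → asp → cat → boa → bee
The paths share a prefix ending at asp, then split left and right.

asp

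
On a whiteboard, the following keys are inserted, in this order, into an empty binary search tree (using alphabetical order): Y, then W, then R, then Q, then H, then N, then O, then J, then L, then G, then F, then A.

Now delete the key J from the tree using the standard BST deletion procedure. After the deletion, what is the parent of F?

G

Resulting structure (node: left, right):
  Y: L=W, R=–
  W: L=R, R=–
  R: L=Q, R=–
  Q: L=H, R=–
  H: L=G, R=N
  N: L=J, R=O
  O: L=–, R=–
  J: L=–, R=L
  L: L=–, R=–
  G: L=F, R=–
  F: L=A, R=–
  A: L=–, R=–

Delete J (at most one child — splice it out).
After deletion, F's parent is G.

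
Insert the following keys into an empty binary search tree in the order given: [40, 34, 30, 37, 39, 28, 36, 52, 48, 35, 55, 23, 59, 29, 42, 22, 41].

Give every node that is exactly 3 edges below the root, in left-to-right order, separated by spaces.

40: root
34: left child of 40 (depth 1)
30: left child of 34 (depth 2)
37: right child of 34 (depth 2)
39: right child of 37 (depth 3)
28: left child of 30 (depth 3)
36: left child of 37 (depth 3)
52: right child of 40 (depth 1)
48: left child of 52 (depth 2)
35: left child of 36 (depth 4)
55: right child of 52 (depth 2)
23: left child of 28 (depth 4)
59: right child of 55 (depth 3)
29: right child of 28 (depth 4)
42: left child of 48 (depth 3)
22: left child of 23 (depth 5)
41: left child of 42 (depth 4)

28 36 39 42 59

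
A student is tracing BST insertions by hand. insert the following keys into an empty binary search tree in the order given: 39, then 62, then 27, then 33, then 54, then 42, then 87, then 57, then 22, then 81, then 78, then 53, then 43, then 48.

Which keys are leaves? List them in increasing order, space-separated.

Insert 39: tree is empty, so 39 becomes the root.
Insert 62: 62 > 39 → go right. Place as right child of 39.
Insert 27: 27 < 39 → go left. Place as left child of 39.
Insert 33: 33 < 39 → go left; 33 > 27 → go right. Place as right child of 27.
Insert 54: 54 > 39 → go right; 54 < 62 → go left. Place as left child of 62.
Insert 42: 42 > 39 → go right; 42 < 62 → go left; 42 < 54 → go left. Place as left child of 54.
Insert 87: 87 > 39 → go right; 87 > 62 → go right. Place as right child of 62.
Insert 57: 57 > 39 → go right; 57 < 62 → go left; 57 > 54 → go right. Place as right child of 54.
Insert 22: 22 < 39 → go left; 22 < 27 → go left. Place as left child of 27.
Insert 81: 81 > 39 → go right; 81 > 62 → go right; 81 < 87 → go left. Place as left child of 87.
Insert 78: 78 > 39 → go right; 78 > 62 → go right; 78 < 87 → go left; 78 < 81 → go left. Place as left child of 81.
Insert 53: 53 > 39 → go right; 53 < 62 → go left; 53 < 54 → go left; 53 > 42 → go right. Place as right child of 42.
Insert 43: 43 > 39 → go right; 43 < 62 → go left; 43 < 54 → go left; 43 > 42 → go right; 43 < 53 → go left. Place as left child of 53.
Insert 48: 48 > 39 → go right; 48 < 62 → go left; 48 < 54 → go left; 48 > 42 → go right; 48 < 53 → go left; 48 > 43 → go right. Place as right child of 43.

22 33 48 57 78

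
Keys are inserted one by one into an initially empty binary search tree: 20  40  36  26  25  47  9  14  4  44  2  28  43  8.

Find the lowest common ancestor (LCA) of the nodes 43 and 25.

Resulting structure (node: left, right):
  20: L=9, R=40
  40: L=36, R=47
  36: L=26, R=–
  26: L=25, R=28
  25: L=–, R=–
  47: L=44, R=–
  9: L=4, R=14
  14: L=–, R=–
  4: L=2, R=8
  44: L=43, R=–
  2: L=–, R=–
  28: L=–, R=–
  43: L=–, R=–
  8: L=–, R=–

Path to 43: 20 → 40 → 47 → 44 → 43
Path to 25: 20 → 40 → 36 → 26 → 25
The paths share a prefix ending at 40, then split left and right.

40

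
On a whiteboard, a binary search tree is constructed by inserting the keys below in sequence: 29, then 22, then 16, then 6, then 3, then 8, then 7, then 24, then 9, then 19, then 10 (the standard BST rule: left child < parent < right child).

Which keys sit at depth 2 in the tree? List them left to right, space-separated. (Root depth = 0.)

Insert 29: tree is empty, so 29 becomes the root.
Insert 22: 22 < 29 → go left. Place as left child of 29.
Insert 16: 16 < 29 → go left; 16 < 22 → go left. Place as left child of 22.
Insert 6: 6 < 29 → go left; 6 < 22 → go left; 6 < 16 → go left. Place as left child of 16.
Insert 3: 3 < 29 → go left; 3 < 22 → go left; 3 < 16 → go left; 3 < 6 → go left. Place as left child of 6.
Insert 8: 8 < 29 → go left; 8 < 22 → go left; 8 < 16 → go left; 8 > 6 → go right. Place as right child of 6.
Insert 7: 7 < 29 → go left; 7 < 22 → go left; 7 < 16 → go left; 7 > 6 → go right; 7 < 8 → go left. Place as left child of 8.
Insert 24: 24 < 29 → go left; 24 > 22 → go right. Place as right child of 22.
Insert 9: 9 < 29 → go left; 9 < 22 → go left; 9 < 16 → go left; 9 > 6 → go right; 9 > 8 → go right. Place as right child of 8.
Insert 19: 19 < 29 → go left; 19 < 22 → go left; 19 > 16 → go right. Place as right child of 16.
Insert 10: 10 < 29 → go left; 10 < 22 → go left; 10 < 16 → go left; 10 > 6 → go right; 10 > 8 → go right; 10 > 9 → go right. Place as right child of 9.

16 24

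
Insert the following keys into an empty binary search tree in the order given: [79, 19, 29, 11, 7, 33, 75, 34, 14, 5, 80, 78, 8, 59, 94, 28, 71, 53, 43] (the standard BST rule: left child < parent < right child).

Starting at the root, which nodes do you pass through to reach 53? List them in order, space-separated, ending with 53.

79 19 29 33 75 34 59 53

Insert 79: tree is empty, so 79 becomes the root.
Insert 19: 19 < 79 → go left. Place as left child of 79.
Insert 29: 29 < 79 → go left; 29 > 19 → go right. Place as right child of 19.
Insert 11: 11 < 79 → go left; 11 < 19 → go left. Place as left child of 19.
Insert 7: 7 < 79 → go left; 7 < 19 → go left; 7 < 11 → go left. Place as left child of 11.
Insert 33: 33 < 79 → go left; 33 > 19 → go right; 33 > 29 → go right. Place as right child of 29.
Insert 75: 75 < 79 → go left; 75 > 19 → go right; 75 > 29 → go right; 75 > 33 → go right. Place as right child of 33.
Insert 34: 34 < 79 → go left; 34 > 19 → go right; 34 > 29 → go right; 34 > 33 → go right; 34 < 75 → go left. Place as left child of 75.
Insert 14: 14 < 79 → go left; 14 < 19 → go left; 14 > 11 → go right. Place as right child of 11.
Insert 5: 5 < 79 → go left; 5 < 19 → go left; 5 < 11 → go left; 5 < 7 → go left. Place as left child of 7.
Insert 80: 80 > 79 → go right. Place as right child of 79.
Insert 78: 78 < 79 → go left; 78 > 19 → go right; 78 > 29 → go right; 78 > 33 → go right; 78 > 75 → go right. Place as right child of 75.
Insert 8: 8 < 79 → go left; 8 < 19 → go left; 8 < 11 → go left; 8 > 7 → go right. Place as right child of 7.
Insert 59: 59 < 79 → go left; 59 > 19 → go right; 59 > 29 → go right; 59 > 33 → go right; 59 < 75 → go left; 59 > 34 → go right. Place as right child of 34.
Insert 94: 94 > 79 → go right; 94 > 80 → go right. Place as right child of 80.
Insert 28: 28 < 79 → go left; 28 > 19 → go right; 28 < 29 → go left. Place as left child of 29.
Insert 71: 71 < 79 → go left; 71 > 19 → go right; 71 > 29 → go right; 71 > 33 → go right; 71 < 75 → go left; 71 > 34 → go right; 71 > 59 → go right. Place as right child of 59.
Insert 53: 53 < 79 → go left; 53 > 19 → go right; 53 > 29 → go right; 53 > 33 → go right; 53 < 75 → go left; 53 > 34 → go right; 53 < 59 → go left. Place as left child of 59.
Insert 43: 43 < 79 → go left; 43 > 19 → go right; 43 > 29 → go right; 43 > 33 → go right; 43 < 75 → go left; 43 > 34 → go right; 43 < 59 → go left; 43 < 53 → go left. Place as left child of 53.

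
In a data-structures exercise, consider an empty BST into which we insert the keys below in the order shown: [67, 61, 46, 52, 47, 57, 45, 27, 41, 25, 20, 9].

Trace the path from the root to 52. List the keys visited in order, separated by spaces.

Insert 67: tree is empty, so 67 becomes the root.
Insert 61: 61 < 67 → go left. Place as left child of 67.
Insert 46: 46 < 67 → go left; 46 < 61 → go left. Place as left child of 61.
Insert 52: 52 < 67 → go left; 52 < 61 → go left; 52 > 46 → go right. Place as right child of 46.
Insert 47: 47 < 67 → go left; 47 < 61 → go left; 47 > 46 → go right; 47 < 52 → go left. Place as left child of 52.
Insert 57: 57 < 67 → go left; 57 < 61 → go left; 57 > 46 → go right; 57 > 52 → go right. Place as right child of 52.
Insert 45: 45 < 67 → go left; 45 < 61 → go left; 45 < 46 → go left. Place as left child of 46.
Insert 27: 27 < 67 → go left; 27 < 61 → go left; 27 < 46 → go left; 27 < 45 → go left. Place as left child of 45.
Insert 41: 41 < 67 → go left; 41 < 61 → go left; 41 < 46 → go left; 41 < 45 → go left; 41 > 27 → go right. Place as right child of 27.
Insert 25: 25 < 67 → go left; 25 < 61 → go left; 25 < 46 → go left; 25 < 45 → go left; 25 < 27 → go left. Place as left child of 27.
Insert 20: 20 < 67 → go left; 20 < 61 → go left; 20 < 46 → go left; 20 < 45 → go left; 20 < 27 → go left; 20 < 25 → go left. Place as left child of 25.
Insert 9: 9 < 67 → go left; 9 < 61 → go left; 9 < 46 → go left; 9 < 45 → go left; 9 < 27 → go left; 9 < 25 → go left; 9 < 20 → go left. Place as left child of 20.

67 61 46 52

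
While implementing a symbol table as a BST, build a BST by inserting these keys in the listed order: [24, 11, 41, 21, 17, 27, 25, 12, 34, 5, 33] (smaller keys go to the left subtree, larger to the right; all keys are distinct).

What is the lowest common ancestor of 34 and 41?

41

Resulting structure (node: left, right):
  24: L=11, R=41
  11: L=5, R=21
  41: L=27, R=–
  21: L=17, R=–
  17: L=12, R=–
  27: L=25, R=34
  25: L=–, R=–
  12: L=–, R=–
  34: L=33, R=–
  5: L=–, R=–
  33: L=–, R=–

Path to 34: 24 → 41 → 27 → 34
Path to 41: 24 → 41
41 lies on both paths and is an ancestor of the other node.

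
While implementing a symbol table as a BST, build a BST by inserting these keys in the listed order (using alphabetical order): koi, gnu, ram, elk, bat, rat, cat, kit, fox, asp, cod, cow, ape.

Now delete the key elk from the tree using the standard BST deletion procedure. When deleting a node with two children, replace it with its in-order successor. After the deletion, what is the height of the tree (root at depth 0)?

6

Insert koi: tree is empty, so koi becomes the root.
Insert gnu: gnu < koi → go left. Place as left child of koi.
Insert ram: ram > koi → go right. Place as right child of koi.
Insert elk: elk < koi → go left; elk < gnu → go left. Place as left child of gnu.
Insert bat: bat < koi → go left; bat < gnu → go left; bat < elk → go left. Place as left child of elk.
Insert rat: rat > koi → go right; rat > ram → go right. Place as right child of ram.
Insert cat: cat < koi → go left; cat < gnu → go left; cat < elk → go left; cat > bat → go right. Place as right child of bat.
Insert kit: kit < koi → go left; kit > gnu → go right. Place as right child of gnu.
Insert fox: fox < koi → go left; fox < gnu → go left; fox > elk → go right. Place as right child of elk.
Insert asp: asp < koi → go left; asp < gnu → go left; asp < elk → go left; asp < bat → go left. Place as left child of bat.
Insert cod: cod < koi → go left; cod < gnu → go left; cod < elk → go left; cod > bat → go right; cod > cat → go right. Place as right child of cat.
Insert cow: cow < koi → go left; cow < gnu → go left; cow < elk → go left; cow > bat → go right; cow > cat → go right; cow > cod → go right. Place as right child of cod.
Insert ape: ape < koi → go left; ape < gnu → go left; ape < elk → go left; ape < bat → go left; ape < asp → go left. Place as left child of asp.

Delete elk (two children — replace with in-order successor).
After deletion, deepest node is cow at depth 6.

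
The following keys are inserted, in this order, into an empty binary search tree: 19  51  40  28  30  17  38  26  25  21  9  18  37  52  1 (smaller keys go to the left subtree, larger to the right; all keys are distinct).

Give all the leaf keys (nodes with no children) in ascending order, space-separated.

19: root
51: right child of 19 (depth 1)
40: left child of 51 (depth 2)
28: left child of 40 (depth 3)
30: right child of 28 (depth 4)
17: left child of 19 (depth 1)
38: right child of 30 (depth 5)
26: left child of 28 (depth 4)
25: left child of 26 (depth 5)
21: left child of 25 (depth 6)
9: left child of 17 (depth 2)
18: right child of 17 (depth 2)
37: left child of 38 (depth 6)
52: right child of 51 (depth 2)
1: left child of 9 (depth 3)

1 18 21 37 52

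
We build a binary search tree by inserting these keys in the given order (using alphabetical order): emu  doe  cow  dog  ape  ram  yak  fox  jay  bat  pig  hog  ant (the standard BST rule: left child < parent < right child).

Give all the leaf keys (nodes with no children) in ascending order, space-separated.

ant bat dog hog pig yak

Resulting structure (node: left, right):
  emu: L=doe, R=ram
  doe: L=cow, R=dog
  cow: L=ape, R=–
  dog: L=–, R=–
  ape: L=ant, R=bat
  ram: L=fox, R=yak
  yak: L=–, R=–
  fox: L=–, R=jay
  jay: L=hog, R=pig
  bat: L=–, R=–
  pig: L=–, R=–
  hog: L=–, R=–
  ant: L=–, R=–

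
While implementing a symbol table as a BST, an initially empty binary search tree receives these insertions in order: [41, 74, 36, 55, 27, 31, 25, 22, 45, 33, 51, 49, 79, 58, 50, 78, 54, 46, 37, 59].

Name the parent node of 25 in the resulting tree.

27

Insert 41: tree is empty, so 41 becomes the root.
Insert 74: 74 > 41 → go right. Place as right child of 41.
Insert 36: 36 < 41 → go left. Place as left child of 41.
Insert 55: 55 > 41 → go right; 55 < 74 → go left. Place as left child of 74.
Insert 27: 27 < 41 → go left; 27 < 36 → go left. Place as left child of 36.
Insert 31: 31 < 41 → go left; 31 < 36 → go left; 31 > 27 → go right. Place as right child of 27.
Insert 25: 25 < 41 → go left; 25 < 36 → go left; 25 < 27 → go left. Place as left child of 27.
Insert 22: 22 < 41 → go left; 22 < 36 → go left; 22 < 27 → go left; 22 < 25 → go left. Place as left child of 25.
Insert 45: 45 > 41 → go right; 45 < 74 → go left; 45 < 55 → go left. Place as left child of 55.
Insert 33: 33 < 41 → go left; 33 < 36 → go left; 33 > 27 → go right; 33 > 31 → go right. Place as right child of 31.
Insert 51: 51 > 41 → go right; 51 < 74 → go left; 51 < 55 → go left; 51 > 45 → go right. Place as right child of 45.
Insert 49: 49 > 41 → go right; 49 < 74 → go left; 49 < 55 → go left; 49 > 45 → go right; 49 < 51 → go left. Place as left child of 51.
Insert 79: 79 > 41 → go right; 79 > 74 → go right. Place as right child of 74.
Insert 58: 58 > 41 → go right; 58 < 74 → go left; 58 > 55 → go right. Place as right child of 55.
Insert 50: 50 > 41 → go right; 50 < 74 → go left; 50 < 55 → go left; 50 > 45 → go right; 50 < 51 → go left; 50 > 49 → go right. Place as right child of 49.
Insert 78: 78 > 41 → go right; 78 > 74 → go right; 78 < 79 → go left. Place as left child of 79.
Insert 54: 54 > 41 → go right; 54 < 74 → go left; 54 < 55 → go left; 54 > 45 → go right; 54 > 51 → go right. Place as right child of 51.
Insert 46: 46 > 41 → go right; 46 < 74 → go left; 46 < 55 → go left; 46 > 45 → go right; 46 < 51 → go left; 46 < 49 → go left. Place as left child of 49.
Insert 37: 37 < 41 → go left; 37 > 36 → go right. Place as right child of 36.
Insert 59: 59 > 41 → go right; 59 < 74 → go left; 59 > 55 → go right; 59 > 58 → go right. Place as right child of 58.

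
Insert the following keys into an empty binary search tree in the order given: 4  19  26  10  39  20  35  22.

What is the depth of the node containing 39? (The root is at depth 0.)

3

4: root
19: right child of 4 (depth 1)
26: right child of 19 (depth 2)
10: left child of 19 (depth 2)
39: right child of 26 (depth 3)
20: left child of 26 (depth 3)
35: left child of 39 (depth 4)
22: right child of 20 (depth 4)

Path to 39: 4 → 19 → 26 → 39, which is 3 edges.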